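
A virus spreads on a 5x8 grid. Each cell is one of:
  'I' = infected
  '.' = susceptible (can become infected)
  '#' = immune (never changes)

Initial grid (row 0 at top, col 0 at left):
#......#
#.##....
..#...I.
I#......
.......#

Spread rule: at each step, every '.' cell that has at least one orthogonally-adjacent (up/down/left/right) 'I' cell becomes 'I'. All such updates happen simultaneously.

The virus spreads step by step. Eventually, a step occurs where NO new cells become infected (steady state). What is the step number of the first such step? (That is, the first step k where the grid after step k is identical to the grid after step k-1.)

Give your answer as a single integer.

Step 0 (initial): 2 infected
Step 1: +6 new -> 8 infected
Step 2: +9 new -> 17 infected
Step 3: +7 new -> 24 infected
Step 4: +6 new -> 30 infected
Step 5: +2 new -> 32 infected
Step 6: +0 new -> 32 infected

Answer: 6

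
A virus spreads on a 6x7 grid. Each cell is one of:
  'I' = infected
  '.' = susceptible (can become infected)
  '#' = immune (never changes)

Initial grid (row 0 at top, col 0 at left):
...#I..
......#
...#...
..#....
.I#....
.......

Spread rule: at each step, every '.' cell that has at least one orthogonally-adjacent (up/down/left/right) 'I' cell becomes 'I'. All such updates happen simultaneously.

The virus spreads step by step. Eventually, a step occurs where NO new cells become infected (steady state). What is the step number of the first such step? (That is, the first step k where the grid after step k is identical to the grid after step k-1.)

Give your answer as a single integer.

Step 0 (initial): 2 infected
Step 1: +5 new -> 7 infected
Step 2: +8 new -> 15 infected
Step 3: +7 new -> 22 infected
Step 4: +9 new -> 31 infected
Step 5: +4 new -> 35 infected
Step 6: +2 new -> 37 infected
Step 7: +0 new -> 37 infected

Answer: 7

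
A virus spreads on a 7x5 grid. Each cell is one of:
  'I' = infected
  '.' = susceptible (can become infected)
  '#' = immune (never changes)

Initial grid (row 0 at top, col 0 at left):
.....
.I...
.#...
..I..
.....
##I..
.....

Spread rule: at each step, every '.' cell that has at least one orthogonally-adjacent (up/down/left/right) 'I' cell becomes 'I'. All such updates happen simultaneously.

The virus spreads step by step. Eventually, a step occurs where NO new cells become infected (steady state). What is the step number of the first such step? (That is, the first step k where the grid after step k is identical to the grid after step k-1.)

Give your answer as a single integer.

Step 0 (initial): 3 infected
Step 1: +9 new -> 12 infected
Step 2: +12 new -> 24 infected
Step 3: +7 new -> 31 infected
Step 4: +1 new -> 32 infected
Step 5: +0 new -> 32 infected

Answer: 5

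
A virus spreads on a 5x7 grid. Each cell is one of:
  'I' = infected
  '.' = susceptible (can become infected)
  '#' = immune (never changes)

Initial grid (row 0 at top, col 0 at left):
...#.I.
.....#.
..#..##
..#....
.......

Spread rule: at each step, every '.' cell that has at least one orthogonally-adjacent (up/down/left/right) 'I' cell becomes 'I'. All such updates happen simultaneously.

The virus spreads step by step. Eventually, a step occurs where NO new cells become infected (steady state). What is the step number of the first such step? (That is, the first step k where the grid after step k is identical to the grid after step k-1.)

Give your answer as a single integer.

Step 0 (initial): 1 infected
Step 1: +2 new -> 3 infected
Step 2: +2 new -> 5 infected
Step 3: +2 new -> 7 infected
Step 4: +3 new -> 10 infected
Step 5: +5 new -> 15 infected
Step 6: +6 new -> 21 infected
Step 7: +5 new -> 26 infected
Step 8: +2 new -> 28 infected
Step 9: +1 new -> 29 infected
Step 10: +0 new -> 29 infected

Answer: 10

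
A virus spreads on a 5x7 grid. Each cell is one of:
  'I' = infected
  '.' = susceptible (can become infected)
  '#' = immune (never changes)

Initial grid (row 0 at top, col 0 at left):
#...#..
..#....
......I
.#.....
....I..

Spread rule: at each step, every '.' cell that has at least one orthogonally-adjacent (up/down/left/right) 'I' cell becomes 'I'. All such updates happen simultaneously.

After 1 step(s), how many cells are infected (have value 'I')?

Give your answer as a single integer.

Step 0 (initial): 2 infected
Step 1: +6 new -> 8 infected

Answer: 8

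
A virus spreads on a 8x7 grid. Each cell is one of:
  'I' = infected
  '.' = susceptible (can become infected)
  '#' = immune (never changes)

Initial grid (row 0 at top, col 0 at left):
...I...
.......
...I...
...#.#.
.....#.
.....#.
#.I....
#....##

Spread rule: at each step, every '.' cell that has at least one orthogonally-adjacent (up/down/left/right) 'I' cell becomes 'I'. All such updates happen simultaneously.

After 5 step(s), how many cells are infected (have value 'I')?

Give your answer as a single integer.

Answer: 48

Derivation:
Step 0 (initial): 3 infected
Step 1: +9 new -> 12 infected
Step 2: +14 new -> 26 infected
Step 3: +14 new -> 40 infected
Step 4: +6 new -> 46 infected
Step 5: +2 new -> 48 infected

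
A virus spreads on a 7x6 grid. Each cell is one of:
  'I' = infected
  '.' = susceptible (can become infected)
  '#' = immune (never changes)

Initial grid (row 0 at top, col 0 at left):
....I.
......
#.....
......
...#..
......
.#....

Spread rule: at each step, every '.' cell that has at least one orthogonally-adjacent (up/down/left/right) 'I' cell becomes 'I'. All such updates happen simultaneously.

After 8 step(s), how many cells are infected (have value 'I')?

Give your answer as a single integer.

Answer: 37

Derivation:
Step 0 (initial): 1 infected
Step 1: +3 new -> 4 infected
Step 2: +4 new -> 8 infected
Step 3: +5 new -> 13 infected
Step 4: +6 new -> 19 infected
Step 5: +5 new -> 24 infected
Step 6: +5 new -> 29 infected
Step 7: +5 new -> 34 infected
Step 8: +3 new -> 37 infected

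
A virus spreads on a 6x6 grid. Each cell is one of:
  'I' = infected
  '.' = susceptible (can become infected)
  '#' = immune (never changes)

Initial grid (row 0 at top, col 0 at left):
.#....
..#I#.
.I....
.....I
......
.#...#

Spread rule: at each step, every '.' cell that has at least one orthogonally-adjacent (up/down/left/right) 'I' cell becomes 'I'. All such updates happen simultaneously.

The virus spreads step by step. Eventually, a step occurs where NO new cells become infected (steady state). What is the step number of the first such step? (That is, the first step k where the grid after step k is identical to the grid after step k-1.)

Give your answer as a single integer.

Step 0 (initial): 3 infected
Step 1: +9 new -> 12 infected
Step 2: +10 new -> 22 infected
Step 3: +6 new -> 28 infected
Step 4: +3 new -> 31 infected
Step 5: +0 new -> 31 infected

Answer: 5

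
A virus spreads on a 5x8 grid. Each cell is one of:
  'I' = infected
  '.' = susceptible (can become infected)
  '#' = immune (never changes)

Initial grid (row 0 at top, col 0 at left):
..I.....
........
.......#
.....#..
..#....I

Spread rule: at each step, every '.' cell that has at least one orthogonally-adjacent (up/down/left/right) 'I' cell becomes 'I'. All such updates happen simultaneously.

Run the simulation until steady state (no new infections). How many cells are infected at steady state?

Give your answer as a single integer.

Answer: 37

Derivation:
Step 0 (initial): 2 infected
Step 1: +5 new -> 7 infected
Step 2: +7 new -> 14 infected
Step 3: +8 new -> 22 infected
Step 4: +10 new -> 32 infected
Step 5: +4 new -> 36 infected
Step 6: +1 new -> 37 infected
Step 7: +0 new -> 37 infected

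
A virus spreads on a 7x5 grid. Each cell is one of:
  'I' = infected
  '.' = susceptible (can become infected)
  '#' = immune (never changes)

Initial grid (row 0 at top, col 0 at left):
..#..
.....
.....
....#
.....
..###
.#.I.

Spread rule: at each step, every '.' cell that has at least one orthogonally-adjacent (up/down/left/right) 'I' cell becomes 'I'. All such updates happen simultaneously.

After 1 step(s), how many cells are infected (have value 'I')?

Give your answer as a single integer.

Answer: 3

Derivation:
Step 0 (initial): 1 infected
Step 1: +2 new -> 3 infected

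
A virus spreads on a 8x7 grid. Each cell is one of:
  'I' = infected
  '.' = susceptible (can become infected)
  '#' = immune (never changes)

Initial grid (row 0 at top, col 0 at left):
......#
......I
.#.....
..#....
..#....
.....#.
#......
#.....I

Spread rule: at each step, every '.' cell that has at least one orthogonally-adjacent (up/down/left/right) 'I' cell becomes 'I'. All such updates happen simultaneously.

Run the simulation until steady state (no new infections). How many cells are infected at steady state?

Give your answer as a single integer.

Step 0 (initial): 2 infected
Step 1: +4 new -> 6 infected
Step 2: +7 new -> 13 infected
Step 3: +7 new -> 20 infected
Step 4: +8 new -> 28 infected
Step 5: +8 new -> 36 infected
Step 6: +5 new -> 41 infected
Step 7: +3 new -> 44 infected
Step 8: +3 new -> 47 infected
Step 9: +2 new -> 49 infected
Step 10: +0 new -> 49 infected

Answer: 49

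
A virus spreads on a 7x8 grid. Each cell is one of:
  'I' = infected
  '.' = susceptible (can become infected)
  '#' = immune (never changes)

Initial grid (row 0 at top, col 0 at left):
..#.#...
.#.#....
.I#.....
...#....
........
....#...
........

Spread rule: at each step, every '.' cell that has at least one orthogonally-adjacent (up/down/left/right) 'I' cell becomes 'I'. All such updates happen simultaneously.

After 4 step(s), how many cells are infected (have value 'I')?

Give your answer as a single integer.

Answer: 16

Derivation:
Step 0 (initial): 1 infected
Step 1: +2 new -> 3 infected
Step 2: +4 new -> 7 infected
Step 3: +4 new -> 11 infected
Step 4: +5 new -> 16 infected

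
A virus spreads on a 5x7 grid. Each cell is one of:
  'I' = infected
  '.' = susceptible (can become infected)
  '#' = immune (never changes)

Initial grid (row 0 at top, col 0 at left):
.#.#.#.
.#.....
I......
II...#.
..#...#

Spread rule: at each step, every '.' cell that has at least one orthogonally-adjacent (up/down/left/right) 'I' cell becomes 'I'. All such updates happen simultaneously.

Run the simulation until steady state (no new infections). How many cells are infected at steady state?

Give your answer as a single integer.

Step 0 (initial): 3 infected
Step 1: +5 new -> 8 infected
Step 2: +3 new -> 11 infected
Step 3: +4 new -> 15 infected
Step 4: +4 new -> 19 infected
Step 5: +3 new -> 22 infected
Step 6: +3 new -> 25 infected
Step 7: +2 new -> 27 infected
Step 8: +1 new -> 28 infected
Step 9: +0 new -> 28 infected

Answer: 28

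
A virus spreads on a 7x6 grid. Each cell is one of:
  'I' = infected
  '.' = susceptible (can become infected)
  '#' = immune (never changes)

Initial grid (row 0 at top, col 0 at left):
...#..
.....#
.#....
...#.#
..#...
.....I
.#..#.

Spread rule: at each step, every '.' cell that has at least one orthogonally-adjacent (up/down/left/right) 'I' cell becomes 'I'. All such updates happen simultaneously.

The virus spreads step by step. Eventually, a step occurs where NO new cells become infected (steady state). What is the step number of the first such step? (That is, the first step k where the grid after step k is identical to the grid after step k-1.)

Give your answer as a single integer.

Step 0 (initial): 1 infected
Step 1: +3 new -> 4 infected
Step 2: +2 new -> 6 infected
Step 3: +4 new -> 10 infected
Step 4: +3 new -> 13 infected
Step 5: +5 new -> 18 infected
Step 6: +6 new -> 24 infected
Step 7: +4 new -> 28 infected
Step 8: +3 new -> 31 infected
Step 9: +2 new -> 33 infected
Step 10: +1 new -> 34 infected
Step 11: +0 new -> 34 infected

Answer: 11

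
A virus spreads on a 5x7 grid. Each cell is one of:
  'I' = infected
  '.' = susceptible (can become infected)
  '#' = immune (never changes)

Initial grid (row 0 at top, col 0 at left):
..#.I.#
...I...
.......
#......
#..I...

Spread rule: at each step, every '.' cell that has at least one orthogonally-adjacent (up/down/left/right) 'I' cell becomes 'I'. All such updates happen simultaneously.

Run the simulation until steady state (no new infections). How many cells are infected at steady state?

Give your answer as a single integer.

Answer: 31

Derivation:
Step 0 (initial): 3 infected
Step 1: +8 new -> 11 infected
Step 2: +8 new -> 19 infected
Step 3: +8 new -> 27 infected
Step 4: +4 new -> 31 infected
Step 5: +0 new -> 31 infected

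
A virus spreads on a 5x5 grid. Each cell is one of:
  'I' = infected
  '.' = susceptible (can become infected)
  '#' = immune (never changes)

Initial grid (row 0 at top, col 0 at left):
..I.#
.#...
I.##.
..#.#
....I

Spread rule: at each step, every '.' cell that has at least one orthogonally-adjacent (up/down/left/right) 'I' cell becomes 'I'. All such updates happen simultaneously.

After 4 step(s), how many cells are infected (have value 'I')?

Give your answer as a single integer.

Step 0 (initial): 3 infected
Step 1: +7 new -> 10 infected
Step 2: +6 new -> 16 infected
Step 3: +2 new -> 18 infected
Step 4: +1 new -> 19 infected

Answer: 19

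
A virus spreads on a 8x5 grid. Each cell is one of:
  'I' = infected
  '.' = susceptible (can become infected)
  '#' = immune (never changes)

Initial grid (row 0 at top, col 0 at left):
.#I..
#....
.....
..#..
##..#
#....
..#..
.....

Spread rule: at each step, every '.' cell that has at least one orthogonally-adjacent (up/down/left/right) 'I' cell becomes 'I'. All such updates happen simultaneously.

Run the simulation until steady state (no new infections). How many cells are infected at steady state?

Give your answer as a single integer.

Answer: 31

Derivation:
Step 0 (initial): 1 infected
Step 1: +2 new -> 3 infected
Step 2: +4 new -> 7 infected
Step 3: +3 new -> 10 infected
Step 4: +4 new -> 14 infected
Step 5: +3 new -> 17 infected
Step 6: +2 new -> 19 infected
Step 7: +3 new -> 22 infected
Step 8: +3 new -> 25 infected
Step 9: +3 new -> 28 infected
Step 10: +2 new -> 30 infected
Step 11: +1 new -> 31 infected
Step 12: +0 new -> 31 infected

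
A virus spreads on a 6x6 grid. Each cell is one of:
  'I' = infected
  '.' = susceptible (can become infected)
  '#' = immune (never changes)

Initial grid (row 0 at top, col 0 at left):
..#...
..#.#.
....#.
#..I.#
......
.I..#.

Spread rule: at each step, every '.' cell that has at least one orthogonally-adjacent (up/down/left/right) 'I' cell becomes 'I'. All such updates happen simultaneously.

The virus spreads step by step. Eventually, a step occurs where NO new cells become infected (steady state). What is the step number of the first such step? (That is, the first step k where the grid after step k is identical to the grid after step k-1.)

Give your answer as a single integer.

Step 0 (initial): 2 infected
Step 1: +7 new -> 9 infected
Step 2: +7 new -> 16 infected
Step 3: +3 new -> 19 infected
Step 4: +4 new -> 23 infected
Step 5: +3 new -> 26 infected
Step 6: +2 new -> 28 infected
Step 7: +1 new -> 29 infected
Step 8: +0 new -> 29 infected

Answer: 8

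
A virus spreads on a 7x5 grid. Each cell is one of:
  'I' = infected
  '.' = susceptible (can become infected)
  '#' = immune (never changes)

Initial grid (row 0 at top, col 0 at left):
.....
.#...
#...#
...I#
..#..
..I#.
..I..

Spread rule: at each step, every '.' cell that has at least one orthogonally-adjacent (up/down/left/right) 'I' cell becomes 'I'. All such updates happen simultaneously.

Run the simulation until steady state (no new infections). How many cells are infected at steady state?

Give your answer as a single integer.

Step 0 (initial): 3 infected
Step 1: +6 new -> 9 infected
Step 2: +8 new -> 17 infected
Step 3: +7 new -> 24 infected
Step 4: +2 new -> 26 infected
Step 5: +1 new -> 27 infected
Step 6: +1 new -> 28 infected
Step 7: +1 new -> 29 infected
Step 8: +0 new -> 29 infected

Answer: 29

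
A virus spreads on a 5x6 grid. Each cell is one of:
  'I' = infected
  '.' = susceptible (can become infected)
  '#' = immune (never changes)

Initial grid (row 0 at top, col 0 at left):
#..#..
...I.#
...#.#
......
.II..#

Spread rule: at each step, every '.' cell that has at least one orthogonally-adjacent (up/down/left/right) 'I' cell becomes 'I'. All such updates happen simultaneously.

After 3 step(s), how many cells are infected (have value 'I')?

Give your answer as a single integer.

Answer: 23

Derivation:
Step 0 (initial): 3 infected
Step 1: +6 new -> 9 infected
Step 2: +9 new -> 18 infected
Step 3: +5 new -> 23 infected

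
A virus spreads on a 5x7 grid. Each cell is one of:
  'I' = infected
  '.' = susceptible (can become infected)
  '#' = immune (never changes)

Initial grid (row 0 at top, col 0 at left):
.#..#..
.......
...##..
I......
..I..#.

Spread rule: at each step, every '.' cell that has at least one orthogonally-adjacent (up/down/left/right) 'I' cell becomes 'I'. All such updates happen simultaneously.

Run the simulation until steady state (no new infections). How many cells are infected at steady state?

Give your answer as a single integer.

Step 0 (initial): 2 infected
Step 1: +6 new -> 8 infected
Step 2: +5 new -> 13 infected
Step 3: +4 new -> 17 infected
Step 4: +3 new -> 20 infected
Step 5: +4 new -> 24 infected
Step 6: +3 new -> 27 infected
Step 7: +2 new -> 29 infected
Step 8: +1 new -> 30 infected
Step 9: +0 new -> 30 infected

Answer: 30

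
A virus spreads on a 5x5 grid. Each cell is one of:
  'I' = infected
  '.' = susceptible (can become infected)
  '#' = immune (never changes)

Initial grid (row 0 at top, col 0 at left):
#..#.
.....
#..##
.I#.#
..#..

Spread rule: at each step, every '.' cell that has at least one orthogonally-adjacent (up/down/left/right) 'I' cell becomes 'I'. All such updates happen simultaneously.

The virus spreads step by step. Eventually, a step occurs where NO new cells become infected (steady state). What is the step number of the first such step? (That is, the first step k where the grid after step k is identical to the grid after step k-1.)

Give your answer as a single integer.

Step 0 (initial): 1 infected
Step 1: +3 new -> 4 infected
Step 2: +3 new -> 7 infected
Step 3: +3 new -> 10 infected
Step 4: +2 new -> 12 infected
Step 5: +1 new -> 13 infected
Step 6: +1 new -> 14 infected
Step 7: +0 new -> 14 infected

Answer: 7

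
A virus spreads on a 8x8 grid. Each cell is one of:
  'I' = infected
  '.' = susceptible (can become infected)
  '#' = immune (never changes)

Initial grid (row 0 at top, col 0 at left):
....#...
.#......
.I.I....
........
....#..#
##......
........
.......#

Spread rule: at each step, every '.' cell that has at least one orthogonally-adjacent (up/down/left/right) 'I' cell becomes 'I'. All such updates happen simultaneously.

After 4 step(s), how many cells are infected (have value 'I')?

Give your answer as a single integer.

Step 0 (initial): 2 infected
Step 1: +6 new -> 8 infected
Step 2: +10 new -> 18 infected
Step 3: +8 new -> 26 infected
Step 4: +9 new -> 35 infected

Answer: 35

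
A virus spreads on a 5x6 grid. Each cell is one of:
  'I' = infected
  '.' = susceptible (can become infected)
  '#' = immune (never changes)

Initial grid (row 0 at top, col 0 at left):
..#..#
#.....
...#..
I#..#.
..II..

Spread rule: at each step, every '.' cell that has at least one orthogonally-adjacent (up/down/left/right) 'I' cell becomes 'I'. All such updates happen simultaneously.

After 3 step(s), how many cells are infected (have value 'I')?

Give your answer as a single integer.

Answer: 15

Derivation:
Step 0 (initial): 3 infected
Step 1: +6 new -> 9 infected
Step 2: +3 new -> 12 infected
Step 3: +3 new -> 15 infected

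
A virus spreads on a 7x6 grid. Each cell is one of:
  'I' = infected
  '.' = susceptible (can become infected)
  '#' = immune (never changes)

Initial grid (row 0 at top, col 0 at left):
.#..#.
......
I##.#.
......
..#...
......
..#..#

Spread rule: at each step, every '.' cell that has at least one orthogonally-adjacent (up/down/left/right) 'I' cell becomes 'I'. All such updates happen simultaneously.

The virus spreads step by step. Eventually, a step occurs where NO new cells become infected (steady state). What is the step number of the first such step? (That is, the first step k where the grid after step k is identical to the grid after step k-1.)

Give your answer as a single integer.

Answer: 9

Derivation:
Step 0 (initial): 1 infected
Step 1: +2 new -> 3 infected
Step 2: +4 new -> 7 infected
Step 3: +4 new -> 11 infected
Step 4: +5 new -> 16 infected
Step 5: +7 new -> 23 infected
Step 6: +4 new -> 27 infected
Step 7: +5 new -> 32 infected
Step 8: +2 new -> 34 infected
Step 9: +0 new -> 34 infected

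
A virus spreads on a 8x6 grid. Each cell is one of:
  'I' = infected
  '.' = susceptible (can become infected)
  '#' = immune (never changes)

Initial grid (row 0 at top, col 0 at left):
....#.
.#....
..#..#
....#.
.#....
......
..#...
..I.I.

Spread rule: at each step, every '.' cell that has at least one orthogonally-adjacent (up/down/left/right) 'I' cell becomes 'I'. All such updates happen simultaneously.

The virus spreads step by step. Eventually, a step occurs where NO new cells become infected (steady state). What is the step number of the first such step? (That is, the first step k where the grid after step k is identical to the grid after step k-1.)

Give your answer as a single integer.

Answer: 11

Derivation:
Step 0 (initial): 2 infected
Step 1: +4 new -> 6 infected
Step 2: +5 new -> 11 infected
Step 3: +5 new -> 16 infected
Step 4: +4 new -> 20 infected
Step 5: +4 new -> 24 infected
Step 6: +3 new -> 27 infected
Step 7: +4 new -> 31 infected
Step 8: +5 new -> 36 infected
Step 9: +3 new -> 39 infected
Step 10: +2 new -> 41 infected
Step 11: +0 new -> 41 infected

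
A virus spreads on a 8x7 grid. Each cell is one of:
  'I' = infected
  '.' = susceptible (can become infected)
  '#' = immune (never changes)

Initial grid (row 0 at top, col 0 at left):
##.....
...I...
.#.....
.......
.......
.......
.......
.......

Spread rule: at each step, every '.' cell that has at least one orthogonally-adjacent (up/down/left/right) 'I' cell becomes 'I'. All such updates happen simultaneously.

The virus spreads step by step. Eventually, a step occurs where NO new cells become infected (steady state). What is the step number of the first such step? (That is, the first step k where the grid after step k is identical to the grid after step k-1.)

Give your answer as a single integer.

Step 0 (initial): 1 infected
Step 1: +4 new -> 5 infected
Step 2: +7 new -> 12 infected
Step 3: +7 new -> 19 infected
Step 4: +8 new -> 27 infected
Step 5: +7 new -> 34 infected
Step 6: +7 new -> 41 infected
Step 7: +6 new -> 47 infected
Step 8: +4 new -> 51 infected
Step 9: +2 new -> 53 infected
Step 10: +0 new -> 53 infected

Answer: 10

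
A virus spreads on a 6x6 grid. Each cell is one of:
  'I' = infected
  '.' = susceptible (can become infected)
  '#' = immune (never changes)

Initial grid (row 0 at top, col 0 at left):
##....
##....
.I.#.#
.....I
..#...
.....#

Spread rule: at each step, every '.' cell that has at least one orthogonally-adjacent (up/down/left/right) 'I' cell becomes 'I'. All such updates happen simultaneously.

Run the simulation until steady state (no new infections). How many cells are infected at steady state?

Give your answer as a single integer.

Step 0 (initial): 2 infected
Step 1: +5 new -> 7 infected
Step 2: +7 new -> 14 infected
Step 3: +7 new -> 21 infected
Step 4: +6 new -> 27 infected
Step 5: +1 new -> 28 infected
Step 6: +0 new -> 28 infected

Answer: 28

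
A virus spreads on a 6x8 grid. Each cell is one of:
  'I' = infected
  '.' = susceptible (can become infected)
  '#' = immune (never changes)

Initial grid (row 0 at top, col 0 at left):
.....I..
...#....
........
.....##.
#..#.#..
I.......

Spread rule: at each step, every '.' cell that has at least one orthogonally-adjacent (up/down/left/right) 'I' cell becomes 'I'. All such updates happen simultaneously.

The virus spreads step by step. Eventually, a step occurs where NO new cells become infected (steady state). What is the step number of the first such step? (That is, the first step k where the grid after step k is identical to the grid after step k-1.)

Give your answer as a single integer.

Step 0 (initial): 2 infected
Step 1: +4 new -> 6 infected
Step 2: +7 new -> 13 infected
Step 3: +7 new -> 20 infected
Step 4: +9 new -> 29 infected
Step 5: +8 new -> 37 infected
Step 6: +3 new -> 40 infected
Step 7: +2 new -> 42 infected
Step 8: +0 new -> 42 infected

Answer: 8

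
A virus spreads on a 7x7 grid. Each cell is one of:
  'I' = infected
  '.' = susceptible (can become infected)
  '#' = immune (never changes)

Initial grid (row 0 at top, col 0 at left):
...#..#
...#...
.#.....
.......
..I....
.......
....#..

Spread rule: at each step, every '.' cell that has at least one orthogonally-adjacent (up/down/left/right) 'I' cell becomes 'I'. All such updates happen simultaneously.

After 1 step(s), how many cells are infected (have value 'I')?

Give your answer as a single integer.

Answer: 5

Derivation:
Step 0 (initial): 1 infected
Step 1: +4 new -> 5 infected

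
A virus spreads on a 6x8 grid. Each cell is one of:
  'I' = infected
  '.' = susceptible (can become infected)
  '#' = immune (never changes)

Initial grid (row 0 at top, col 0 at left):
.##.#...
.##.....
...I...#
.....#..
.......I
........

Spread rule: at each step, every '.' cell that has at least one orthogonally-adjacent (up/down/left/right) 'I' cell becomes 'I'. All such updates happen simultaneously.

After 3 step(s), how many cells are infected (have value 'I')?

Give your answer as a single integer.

Step 0 (initial): 2 infected
Step 1: +7 new -> 9 infected
Step 2: +10 new -> 19 infected
Step 3: +8 new -> 27 infected

Answer: 27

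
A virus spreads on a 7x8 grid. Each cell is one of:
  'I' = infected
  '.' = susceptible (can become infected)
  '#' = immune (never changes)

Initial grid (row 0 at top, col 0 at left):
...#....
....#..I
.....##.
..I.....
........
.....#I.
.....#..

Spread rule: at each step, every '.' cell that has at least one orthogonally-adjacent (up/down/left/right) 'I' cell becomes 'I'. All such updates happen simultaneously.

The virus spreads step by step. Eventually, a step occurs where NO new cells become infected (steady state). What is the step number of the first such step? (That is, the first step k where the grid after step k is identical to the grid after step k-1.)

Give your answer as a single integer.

Answer: 6

Derivation:
Step 0 (initial): 3 infected
Step 1: +10 new -> 13 infected
Step 2: +15 new -> 28 infected
Step 3: +12 new -> 40 infected
Step 4: +7 new -> 47 infected
Step 5: +3 new -> 50 infected
Step 6: +0 new -> 50 infected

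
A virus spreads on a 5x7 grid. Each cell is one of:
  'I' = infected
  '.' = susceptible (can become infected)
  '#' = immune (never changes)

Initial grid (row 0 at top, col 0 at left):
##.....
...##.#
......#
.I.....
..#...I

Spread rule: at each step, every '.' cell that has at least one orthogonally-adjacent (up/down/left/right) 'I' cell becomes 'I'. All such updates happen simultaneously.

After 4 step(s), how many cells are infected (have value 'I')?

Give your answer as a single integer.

Step 0 (initial): 2 infected
Step 1: +6 new -> 8 infected
Step 2: +7 new -> 15 infected
Step 3: +6 new -> 21 infected
Step 4: +3 new -> 24 infected

Answer: 24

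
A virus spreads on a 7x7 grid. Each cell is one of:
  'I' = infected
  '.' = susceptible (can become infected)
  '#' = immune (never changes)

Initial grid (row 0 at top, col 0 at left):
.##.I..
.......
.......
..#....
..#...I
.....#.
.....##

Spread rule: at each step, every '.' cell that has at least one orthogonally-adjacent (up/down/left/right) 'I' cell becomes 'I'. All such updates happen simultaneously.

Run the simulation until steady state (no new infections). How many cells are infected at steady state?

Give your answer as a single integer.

Answer: 42

Derivation:
Step 0 (initial): 2 infected
Step 1: +6 new -> 8 infected
Step 2: +7 new -> 15 infected
Step 3: +7 new -> 22 infected
Step 4: +5 new -> 27 infected
Step 5: +4 new -> 31 infected
Step 6: +5 new -> 36 infected
Step 7: +4 new -> 40 infected
Step 8: +2 new -> 42 infected
Step 9: +0 new -> 42 infected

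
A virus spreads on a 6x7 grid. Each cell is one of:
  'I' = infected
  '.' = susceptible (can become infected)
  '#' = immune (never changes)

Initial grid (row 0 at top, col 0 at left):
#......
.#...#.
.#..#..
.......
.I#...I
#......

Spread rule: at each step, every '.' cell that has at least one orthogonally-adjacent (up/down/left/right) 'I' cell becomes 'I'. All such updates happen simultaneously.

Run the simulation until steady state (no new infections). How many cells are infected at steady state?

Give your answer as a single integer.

Answer: 35

Derivation:
Step 0 (initial): 2 infected
Step 1: +6 new -> 8 infected
Step 2: +7 new -> 15 infected
Step 3: +9 new -> 24 infected
Step 4: +4 new -> 28 infected
Step 5: +3 new -> 31 infected
Step 6: +4 new -> 35 infected
Step 7: +0 new -> 35 infected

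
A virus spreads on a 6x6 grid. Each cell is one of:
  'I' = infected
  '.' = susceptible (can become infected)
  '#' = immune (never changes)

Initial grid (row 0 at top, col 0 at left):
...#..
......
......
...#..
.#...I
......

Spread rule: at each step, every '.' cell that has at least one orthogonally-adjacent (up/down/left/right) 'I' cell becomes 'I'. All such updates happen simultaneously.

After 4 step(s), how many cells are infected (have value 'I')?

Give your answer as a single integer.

Step 0 (initial): 1 infected
Step 1: +3 new -> 4 infected
Step 2: +4 new -> 8 infected
Step 3: +4 new -> 12 infected
Step 4: +5 new -> 17 infected

Answer: 17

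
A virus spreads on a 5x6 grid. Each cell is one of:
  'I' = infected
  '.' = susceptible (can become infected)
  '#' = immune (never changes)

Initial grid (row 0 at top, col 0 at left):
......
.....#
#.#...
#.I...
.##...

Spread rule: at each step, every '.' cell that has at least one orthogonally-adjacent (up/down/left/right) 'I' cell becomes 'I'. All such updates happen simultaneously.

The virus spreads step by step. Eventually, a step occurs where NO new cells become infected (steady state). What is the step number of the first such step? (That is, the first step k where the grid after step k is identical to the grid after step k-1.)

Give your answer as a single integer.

Step 0 (initial): 1 infected
Step 1: +2 new -> 3 infected
Step 2: +4 new -> 7 infected
Step 3: +5 new -> 12 infected
Step 4: +7 new -> 19 infected
Step 5: +3 new -> 22 infected
Step 6: +1 new -> 23 infected
Step 7: +0 new -> 23 infected

Answer: 7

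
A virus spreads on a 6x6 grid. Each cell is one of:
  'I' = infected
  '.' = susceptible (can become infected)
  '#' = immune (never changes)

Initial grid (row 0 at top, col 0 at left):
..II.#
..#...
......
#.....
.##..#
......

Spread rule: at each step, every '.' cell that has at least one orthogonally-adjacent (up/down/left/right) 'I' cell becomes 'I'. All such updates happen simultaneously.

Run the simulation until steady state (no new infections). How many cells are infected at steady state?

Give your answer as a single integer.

Answer: 30

Derivation:
Step 0 (initial): 2 infected
Step 1: +3 new -> 5 infected
Step 2: +4 new -> 9 infected
Step 3: +6 new -> 15 infected
Step 4: +6 new -> 21 infected
Step 5: +3 new -> 24 infected
Step 6: +2 new -> 26 infected
Step 7: +2 new -> 28 infected
Step 8: +1 new -> 29 infected
Step 9: +1 new -> 30 infected
Step 10: +0 new -> 30 infected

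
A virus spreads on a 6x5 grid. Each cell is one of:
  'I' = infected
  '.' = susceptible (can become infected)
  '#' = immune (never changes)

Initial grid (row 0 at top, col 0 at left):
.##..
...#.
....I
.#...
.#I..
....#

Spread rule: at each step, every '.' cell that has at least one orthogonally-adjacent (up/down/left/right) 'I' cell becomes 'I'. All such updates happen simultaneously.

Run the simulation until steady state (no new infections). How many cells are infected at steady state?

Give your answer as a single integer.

Answer: 24

Derivation:
Step 0 (initial): 2 infected
Step 1: +6 new -> 8 infected
Step 2: +6 new -> 14 infected
Step 3: +4 new -> 18 infected
Step 4: +3 new -> 21 infected
Step 5: +2 new -> 23 infected
Step 6: +1 new -> 24 infected
Step 7: +0 new -> 24 infected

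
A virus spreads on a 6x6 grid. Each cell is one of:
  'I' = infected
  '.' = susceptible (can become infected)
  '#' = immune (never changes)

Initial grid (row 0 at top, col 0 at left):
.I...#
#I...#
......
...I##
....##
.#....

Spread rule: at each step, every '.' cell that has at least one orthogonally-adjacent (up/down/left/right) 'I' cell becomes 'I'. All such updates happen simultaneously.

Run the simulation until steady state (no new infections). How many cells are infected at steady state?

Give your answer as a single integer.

Answer: 28

Derivation:
Step 0 (initial): 3 infected
Step 1: +7 new -> 10 infected
Step 2: +8 new -> 18 infected
Step 3: +7 new -> 25 infected
Step 4: +2 new -> 27 infected
Step 5: +1 new -> 28 infected
Step 6: +0 new -> 28 infected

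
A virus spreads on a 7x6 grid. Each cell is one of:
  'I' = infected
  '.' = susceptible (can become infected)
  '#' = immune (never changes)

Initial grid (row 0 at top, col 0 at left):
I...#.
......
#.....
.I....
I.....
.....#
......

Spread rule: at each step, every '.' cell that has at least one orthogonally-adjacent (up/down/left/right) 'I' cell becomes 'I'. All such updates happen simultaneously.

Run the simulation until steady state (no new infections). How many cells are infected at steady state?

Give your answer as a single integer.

Step 0 (initial): 3 infected
Step 1: +7 new -> 10 infected
Step 2: +7 new -> 17 infected
Step 3: +7 new -> 24 infected
Step 4: +6 new -> 30 infected
Step 5: +5 new -> 35 infected
Step 6: +2 new -> 37 infected
Step 7: +2 new -> 39 infected
Step 8: +0 new -> 39 infected

Answer: 39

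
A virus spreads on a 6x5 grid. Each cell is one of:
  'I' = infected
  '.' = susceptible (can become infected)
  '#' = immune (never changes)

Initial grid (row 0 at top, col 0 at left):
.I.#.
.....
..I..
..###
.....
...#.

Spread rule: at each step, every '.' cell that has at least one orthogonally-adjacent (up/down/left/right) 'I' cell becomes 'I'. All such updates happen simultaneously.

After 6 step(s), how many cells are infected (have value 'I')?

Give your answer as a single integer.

Step 0 (initial): 2 infected
Step 1: +6 new -> 8 infected
Step 2: +5 new -> 13 infected
Step 3: +3 new -> 16 infected
Step 4: +4 new -> 20 infected
Step 5: +3 new -> 23 infected
Step 6: +1 new -> 24 infected

Answer: 24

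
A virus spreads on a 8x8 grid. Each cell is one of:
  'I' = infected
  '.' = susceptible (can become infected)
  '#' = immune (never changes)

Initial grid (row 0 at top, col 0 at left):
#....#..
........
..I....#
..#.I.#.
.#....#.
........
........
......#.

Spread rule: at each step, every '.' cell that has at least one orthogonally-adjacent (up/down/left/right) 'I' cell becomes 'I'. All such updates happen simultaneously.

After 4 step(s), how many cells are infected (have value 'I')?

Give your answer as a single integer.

Answer: 37

Derivation:
Step 0 (initial): 2 infected
Step 1: +7 new -> 9 infected
Step 2: +10 new -> 19 infected
Step 3: +11 new -> 30 infected
Step 4: +7 new -> 37 infected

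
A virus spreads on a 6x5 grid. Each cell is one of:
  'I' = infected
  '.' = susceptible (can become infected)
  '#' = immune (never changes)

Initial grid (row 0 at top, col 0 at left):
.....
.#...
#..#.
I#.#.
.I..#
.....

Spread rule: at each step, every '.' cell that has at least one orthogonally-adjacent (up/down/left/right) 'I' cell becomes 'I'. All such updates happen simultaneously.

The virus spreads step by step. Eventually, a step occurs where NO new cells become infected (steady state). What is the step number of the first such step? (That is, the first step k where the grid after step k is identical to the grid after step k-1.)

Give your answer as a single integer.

Step 0 (initial): 2 infected
Step 1: +3 new -> 5 infected
Step 2: +4 new -> 9 infected
Step 3: +2 new -> 11 infected
Step 4: +3 new -> 14 infected
Step 5: +2 new -> 16 infected
Step 6: +3 new -> 19 infected
Step 7: +3 new -> 22 infected
Step 8: +2 new -> 24 infected
Step 9: +0 new -> 24 infected

Answer: 9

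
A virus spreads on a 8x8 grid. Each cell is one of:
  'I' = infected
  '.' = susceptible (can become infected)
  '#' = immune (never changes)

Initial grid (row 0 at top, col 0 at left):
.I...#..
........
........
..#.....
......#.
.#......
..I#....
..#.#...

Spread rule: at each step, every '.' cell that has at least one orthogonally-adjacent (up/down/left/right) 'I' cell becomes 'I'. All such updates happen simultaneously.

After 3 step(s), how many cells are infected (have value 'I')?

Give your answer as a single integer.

Answer: 25

Derivation:
Step 0 (initial): 2 infected
Step 1: +5 new -> 7 infected
Step 2: +8 new -> 15 infected
Step 3: +10 new -> 25 infected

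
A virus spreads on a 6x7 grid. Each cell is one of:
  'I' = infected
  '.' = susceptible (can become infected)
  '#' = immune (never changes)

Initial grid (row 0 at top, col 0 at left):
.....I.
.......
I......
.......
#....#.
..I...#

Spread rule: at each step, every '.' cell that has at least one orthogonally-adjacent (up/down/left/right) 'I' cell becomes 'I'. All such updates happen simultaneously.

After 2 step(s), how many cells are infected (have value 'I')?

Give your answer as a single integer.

Step 0 (initial): 3 infected
Step 1: +9 new -> 12 infected
Step 2: +13 new -> 25 infected

Answer: 25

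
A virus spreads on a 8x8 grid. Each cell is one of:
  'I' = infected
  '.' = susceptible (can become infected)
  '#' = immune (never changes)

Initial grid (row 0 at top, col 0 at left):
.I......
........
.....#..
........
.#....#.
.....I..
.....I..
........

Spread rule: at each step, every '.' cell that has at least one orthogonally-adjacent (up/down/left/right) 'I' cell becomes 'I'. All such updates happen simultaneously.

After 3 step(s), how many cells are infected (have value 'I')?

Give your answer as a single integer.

Step 0 (initial): 3 infected
Step 1: +9 new -> 12 infected
Step 2: +12 new -> 24 infected
Step 3: +13 new -> 37 infected

Answer: 37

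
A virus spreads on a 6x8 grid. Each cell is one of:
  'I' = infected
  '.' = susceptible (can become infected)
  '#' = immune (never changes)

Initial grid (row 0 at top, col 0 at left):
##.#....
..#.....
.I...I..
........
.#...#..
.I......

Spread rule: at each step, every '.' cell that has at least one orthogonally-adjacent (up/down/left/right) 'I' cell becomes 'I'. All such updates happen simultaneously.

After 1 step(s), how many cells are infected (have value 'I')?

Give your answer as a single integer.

Step 0 (initial): 3 infected
Step 1: +10 new -> 13 infected

Answer: 13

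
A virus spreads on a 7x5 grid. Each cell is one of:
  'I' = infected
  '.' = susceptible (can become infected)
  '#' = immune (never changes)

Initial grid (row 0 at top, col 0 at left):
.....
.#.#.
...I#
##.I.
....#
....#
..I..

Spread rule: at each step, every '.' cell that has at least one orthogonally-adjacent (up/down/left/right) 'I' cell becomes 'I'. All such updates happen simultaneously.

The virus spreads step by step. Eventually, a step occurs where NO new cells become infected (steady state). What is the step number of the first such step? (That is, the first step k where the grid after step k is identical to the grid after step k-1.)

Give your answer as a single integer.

Answer: 7

Derivation:
Step 0 (initial): 3 infected
Step 1: +7 new -> 10 infected
Step 2: +7 new -> 17 infected
Step 3: +4 new -> 21 infected
Step 4: +4 new -> 25 infected
Step 5: +2 new -> 27 infected
Step 6: +1 new -> 28 infected
Step 7: +0 new -> 28 infected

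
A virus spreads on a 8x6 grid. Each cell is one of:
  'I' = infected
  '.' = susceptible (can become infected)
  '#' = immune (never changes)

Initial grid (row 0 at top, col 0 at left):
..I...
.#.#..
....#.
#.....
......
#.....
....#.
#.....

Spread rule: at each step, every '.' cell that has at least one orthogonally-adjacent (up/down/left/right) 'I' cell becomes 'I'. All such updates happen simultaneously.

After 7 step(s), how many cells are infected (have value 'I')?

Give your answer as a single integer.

Step 0 (initial): 1 infected
Step 1: +3 new -> 4 infected
Step 2: +3 new -> 7 infected
Step 3: +6 new -> 13 infected
Step 4: +5 new -> 18 infected
Step 5: +5 new -> 23 infected
Step 6: +6 new -> 29 infected
Step 7: +5 new -> 34 infected

Answer: 34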